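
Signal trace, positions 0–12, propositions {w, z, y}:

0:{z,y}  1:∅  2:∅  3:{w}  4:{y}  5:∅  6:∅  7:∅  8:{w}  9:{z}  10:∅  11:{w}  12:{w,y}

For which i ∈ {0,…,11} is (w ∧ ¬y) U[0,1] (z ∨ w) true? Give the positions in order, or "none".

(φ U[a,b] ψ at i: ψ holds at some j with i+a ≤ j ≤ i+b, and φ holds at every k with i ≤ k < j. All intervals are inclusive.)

0, 3, 8, 9, 11

Evaluate at each i in [0,11]:
  i=0: ✓ (rhs at j=0)
  i=1: ✗ (no rhs in [1,2])
  i=2: ✗ (lhs fails at k=2 before rhs at j=3)
  i=3: ✓ (rhs at j=3)
  i=4: ✗ (no rhs in [4,5])
  i=5: ✗ (no rhs in [5,6])
  i=6: ✗ (no rhs in [6,7])
  i=7: ✗ (lhs fails at k=7 before rhs at j=8)
  i=8: ✓ (rhs at j=8)
  i=9: ✓ (rhs at j=9)
  i=10: ✗ (lhs fails at k=10 before rhs at j=11)
  i=11: ✓ (rhs at j=11)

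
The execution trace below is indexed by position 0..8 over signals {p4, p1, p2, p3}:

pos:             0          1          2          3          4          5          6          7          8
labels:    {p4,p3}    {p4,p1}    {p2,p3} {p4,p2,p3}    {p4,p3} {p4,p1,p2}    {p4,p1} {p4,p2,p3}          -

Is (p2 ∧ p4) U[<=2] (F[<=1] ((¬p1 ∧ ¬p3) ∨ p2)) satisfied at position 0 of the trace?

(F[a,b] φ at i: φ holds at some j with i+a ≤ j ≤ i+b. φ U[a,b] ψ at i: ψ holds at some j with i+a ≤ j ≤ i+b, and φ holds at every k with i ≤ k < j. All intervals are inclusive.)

Need some j in [0,2] with F[<=1] ((¬p1 ∧ ¬p3) ∨ p2), and (p2 ∧ p4) at every k in [0,j-1].
  j=0: F[<=1] ((¬p1 ∧ ¬p3) ∨ p2) — fails (none in [0,1]).
  j=1: F[<=1] ((¬p1 ∧ ¬p3) ∨ p2) holds, but (p2 ∧ p4) fails at k=0 → not this j.
  j=2: F[<=1] ((¬p1 ∧ ¬p3) ∨ p2) holds, but (p2 ∧ p4) fails at k=0 → not this j.
No j in the window works → until fails.

No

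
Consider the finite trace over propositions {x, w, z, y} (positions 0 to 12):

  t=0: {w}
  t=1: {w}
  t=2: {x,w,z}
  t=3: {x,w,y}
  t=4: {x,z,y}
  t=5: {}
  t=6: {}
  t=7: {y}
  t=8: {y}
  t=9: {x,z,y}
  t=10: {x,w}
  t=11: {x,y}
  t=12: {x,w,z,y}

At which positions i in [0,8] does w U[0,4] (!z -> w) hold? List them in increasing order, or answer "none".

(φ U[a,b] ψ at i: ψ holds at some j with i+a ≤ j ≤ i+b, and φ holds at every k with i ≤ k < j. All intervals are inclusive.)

0, 1, 2, 3, 4

Evaluate at each i in [0,8]:
  i=0: ✓ (rhs at j=0)
  i=1: ✓ (rhs at j=1)
  i=2: ✓ (rhs at j=2)
  i=3: ✓ (rhs at j=3)
  i=4: ✓ (rhs at j=4)
  i=5: ✗ (lhs fails at k=5 before rhs at j=9)
  i=6: ✗ (lhs fails at k=6 before rhs at j=9)
  i=7: ✗ (lhs fails at k=7 before rhs at j=9)
  i=8: ✗ (lhs fails at k=8 before rhs at j=9)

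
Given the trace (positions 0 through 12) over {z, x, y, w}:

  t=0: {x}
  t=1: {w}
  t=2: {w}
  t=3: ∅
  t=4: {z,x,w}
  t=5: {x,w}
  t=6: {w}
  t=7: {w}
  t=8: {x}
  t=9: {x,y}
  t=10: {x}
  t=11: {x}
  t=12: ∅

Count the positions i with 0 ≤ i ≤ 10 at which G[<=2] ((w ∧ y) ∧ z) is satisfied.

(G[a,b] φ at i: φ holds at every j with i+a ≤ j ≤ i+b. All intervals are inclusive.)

Evaluate at each i in [0,10]:
  i=0: ✗ (fails at j=0)
  i=1: ✗ (fails at j=1)
  i=2: ✗ (fails at j=2)
  i=3: ✗ (fails at j=3)
  i=4: ✗ (fails at j=4)
  i=5: ✗ (fails at j=5)
  i=6: ✗ (fails at j=6)
  i=7: ✗ (fails at j=7)
  i=8: ✗ (fails at j=8)
  i=9: ✗ (fails at j=9)
  i=10: ✗ (fails at j=10)
Positions where it holds: {} → 0.

0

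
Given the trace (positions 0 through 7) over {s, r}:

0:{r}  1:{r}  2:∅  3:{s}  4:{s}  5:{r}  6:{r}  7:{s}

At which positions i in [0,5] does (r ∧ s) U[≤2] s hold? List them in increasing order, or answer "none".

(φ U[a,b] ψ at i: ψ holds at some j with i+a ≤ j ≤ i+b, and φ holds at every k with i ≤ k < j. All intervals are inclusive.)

3, 4

Evaluate at each i in [0,5]:
  i=0: ✗ (no rhs in [0,2])
  i=1: ✗ (lhs fails at k=1 before rhs at j=3)
  i=2: ✗ (lhs fails at k=2 before rhs at j=3)
  i=3: ✓ (rhs at j=3)
  i=4: ✓ (rhs at j=4)
  i=5: ✗ (lhs fails at k=5 before rhs at j=7)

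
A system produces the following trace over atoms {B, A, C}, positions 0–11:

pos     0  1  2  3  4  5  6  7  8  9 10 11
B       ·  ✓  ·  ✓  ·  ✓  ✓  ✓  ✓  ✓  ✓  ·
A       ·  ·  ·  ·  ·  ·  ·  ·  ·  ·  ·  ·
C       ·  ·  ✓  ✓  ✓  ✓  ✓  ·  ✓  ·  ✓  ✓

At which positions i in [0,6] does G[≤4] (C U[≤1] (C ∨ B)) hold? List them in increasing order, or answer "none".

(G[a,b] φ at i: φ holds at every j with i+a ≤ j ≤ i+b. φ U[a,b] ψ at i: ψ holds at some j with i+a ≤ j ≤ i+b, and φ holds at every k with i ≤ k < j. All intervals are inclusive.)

1, 2, 3, 4, 5, 6

Evaluate at each i in [0,6]:
  i=0: ✗ (fails at j=0)
  i=1: ✓ (all of [1,5])
  i=2: ✓ (all of [2,6])
  i=3: ✓ (all of [3,7])
  i=4: ✓ (all of [4,8])
  i=5: ✓ (all of [5,9])
  i=6: ✓ (all of [6,10])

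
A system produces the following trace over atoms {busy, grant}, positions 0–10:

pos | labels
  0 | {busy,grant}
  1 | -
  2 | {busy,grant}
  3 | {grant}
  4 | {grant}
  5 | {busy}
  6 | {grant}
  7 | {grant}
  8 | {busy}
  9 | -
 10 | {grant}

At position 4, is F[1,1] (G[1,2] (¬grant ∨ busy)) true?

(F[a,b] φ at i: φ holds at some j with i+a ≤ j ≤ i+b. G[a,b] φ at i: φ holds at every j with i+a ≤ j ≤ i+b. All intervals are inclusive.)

Check G[1,2] (¬grant ∨ busy) at each j in [5,5]:
  j=5: fails at 6
No position in the window satisfies it → formula fails.

No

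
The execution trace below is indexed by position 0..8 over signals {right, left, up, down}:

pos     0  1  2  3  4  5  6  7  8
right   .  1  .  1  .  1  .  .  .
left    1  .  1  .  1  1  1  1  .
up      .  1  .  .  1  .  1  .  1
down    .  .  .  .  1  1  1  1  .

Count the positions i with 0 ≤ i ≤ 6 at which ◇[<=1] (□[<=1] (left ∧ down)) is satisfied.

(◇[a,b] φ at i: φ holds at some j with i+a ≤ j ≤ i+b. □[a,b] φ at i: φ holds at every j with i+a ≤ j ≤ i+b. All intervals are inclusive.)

4

Evaluate at each i in [0,6]:
  i=0: ✗ (none in [0,1])
  i=1: ✗ (none in [1,2])
  i=2: ✗ (none in [2,3])
  i=3: ✓ (witness j=4)
  i=4: ✓ (witness j=4)
  i=5: ✓ (witness j=5)
  i=6: ✓ (witness j=6)
Positions where it holds: {3, 4, 5, 6} → 4.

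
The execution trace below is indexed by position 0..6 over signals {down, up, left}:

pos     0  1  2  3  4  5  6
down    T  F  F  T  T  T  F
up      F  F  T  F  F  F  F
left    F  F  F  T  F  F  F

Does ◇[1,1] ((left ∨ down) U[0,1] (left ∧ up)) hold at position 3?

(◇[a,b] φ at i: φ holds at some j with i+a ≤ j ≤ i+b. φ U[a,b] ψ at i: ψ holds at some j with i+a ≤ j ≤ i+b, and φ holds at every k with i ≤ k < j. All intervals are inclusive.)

Check ((left ∨ down) U[0,1] (left ∧ up)) at each j in [4,4]:
  j=4: fails
No position in the window satisfies it → formula fails.

Does not hold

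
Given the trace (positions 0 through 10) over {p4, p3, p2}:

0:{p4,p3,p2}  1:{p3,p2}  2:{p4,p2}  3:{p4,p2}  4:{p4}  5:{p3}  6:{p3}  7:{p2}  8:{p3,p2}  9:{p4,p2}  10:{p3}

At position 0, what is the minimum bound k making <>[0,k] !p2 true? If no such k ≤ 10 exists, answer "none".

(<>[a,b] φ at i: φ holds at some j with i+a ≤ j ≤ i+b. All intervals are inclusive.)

Scan j = 0,1,… for !p2:
  j=0: fails
  j=1: fails
  j=2: fails
  j=3: fails
  j=4: holds
First hit at j=4, so smallest k = 4-0 = 4.

4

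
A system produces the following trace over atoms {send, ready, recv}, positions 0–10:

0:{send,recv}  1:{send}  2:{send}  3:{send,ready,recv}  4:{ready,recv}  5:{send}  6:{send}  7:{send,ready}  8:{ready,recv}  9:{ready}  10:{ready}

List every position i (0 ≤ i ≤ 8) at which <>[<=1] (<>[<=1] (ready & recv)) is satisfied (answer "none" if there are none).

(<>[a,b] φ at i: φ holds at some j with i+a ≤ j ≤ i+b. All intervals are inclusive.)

1, 2, 3, 4, 6, 7, 8

Evaluate at each i in [0,8]:
  i=0: ✗ (none in [0,1])
  i=1: ✓ (witness j=2)
  i=2: ✓ (witness j=2)
  i=3: ✓ (witness j=3)
  i=4: ✓ (witness j=4)
  i=5: ✗ (none in [5,6])
  i=6: ✓ (witness j=7)
  i=7: ✓ (witness j=7)
  i=8: ✓ (witness j=8)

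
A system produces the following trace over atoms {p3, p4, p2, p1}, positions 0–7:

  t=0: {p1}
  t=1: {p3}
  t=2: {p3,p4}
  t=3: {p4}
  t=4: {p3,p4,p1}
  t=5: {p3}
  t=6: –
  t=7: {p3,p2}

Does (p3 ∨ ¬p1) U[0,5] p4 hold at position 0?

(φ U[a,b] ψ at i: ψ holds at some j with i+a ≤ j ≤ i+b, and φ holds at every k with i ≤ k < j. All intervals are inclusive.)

False

Need some j in [0,5] with p4, and (p3 ∨ ¬p1) at every k in [0,j-1].
  j=0: p4 false.
  j=1: p4 false.
  j=2: p4 holds, but (p3 ∨ ¬p1) fails at k=0 → not this j.
  j=3: p4 holds, but (p3 ∨ ¬p1) fails at k=0 → not this j.
  j=4: p4 holds, but (p3 ∨ ¬p1) fails at k=0 → not this j.
  j=5: p4 false.
No j in the window works → until fails.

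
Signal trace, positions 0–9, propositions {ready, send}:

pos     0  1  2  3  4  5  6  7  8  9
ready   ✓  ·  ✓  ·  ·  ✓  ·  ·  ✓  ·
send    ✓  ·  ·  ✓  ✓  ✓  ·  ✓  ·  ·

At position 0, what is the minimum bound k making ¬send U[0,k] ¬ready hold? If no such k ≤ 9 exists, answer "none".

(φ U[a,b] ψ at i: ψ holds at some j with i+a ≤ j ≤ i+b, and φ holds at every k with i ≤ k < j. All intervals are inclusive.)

Need earliest j ≥ 0 with ¬ready, and ¬send at every k in [0,j-1].
  j=0: rhs fails.
  j=1: rhs holds but lhs fails at k=0.
  j=2: rhs fails.
  j=3: rhs holds but lhs fails at k=0.
  j=4: rhs holds but lhs fails at k=0.
  j=5: rhs fails.
  j=6: rhs holds but lhs fails at k=0.
  j=7: rhs holds but lhs fails at k=0.
  j=8: rhs fails.
  j=9: rhs holds but lhs fails at k=0.
No witness within the range → none.

none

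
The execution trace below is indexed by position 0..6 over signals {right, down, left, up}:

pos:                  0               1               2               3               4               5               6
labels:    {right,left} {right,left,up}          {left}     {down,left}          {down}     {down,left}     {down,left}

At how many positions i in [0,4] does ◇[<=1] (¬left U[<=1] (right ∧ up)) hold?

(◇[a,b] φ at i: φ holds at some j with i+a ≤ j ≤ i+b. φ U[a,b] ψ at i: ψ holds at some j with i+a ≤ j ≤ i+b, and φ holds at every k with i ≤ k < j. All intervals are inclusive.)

Evaluate at each i in [0,4]:
  i=0: ✓ (witness j=1)
  i=1: ✓ (witness j=1)
  i=2: ✗ (none in [2,3])
  i=3: ✗ (none in [3,4])
  i=4: ✗ (none in [4,5])
Positions where it holds: {0, 1} → 2.

2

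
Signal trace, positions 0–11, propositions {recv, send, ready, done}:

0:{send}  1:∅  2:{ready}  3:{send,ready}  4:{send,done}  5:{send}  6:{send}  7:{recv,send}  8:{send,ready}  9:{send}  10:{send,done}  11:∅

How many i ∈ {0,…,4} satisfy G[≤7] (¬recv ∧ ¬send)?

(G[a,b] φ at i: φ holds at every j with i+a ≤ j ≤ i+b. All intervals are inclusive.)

Evaluate at each i in [0,4]:
  i=0: ✗ (fails at j=0)
  i=1: ✗ (fails at j=3)
  i=2: ✗ (fails at j=3)
  i=3: ✗ (fails at j=3)
  i=4: ✗ (fails at j=4)
Positions where it holds: {} → 0.

0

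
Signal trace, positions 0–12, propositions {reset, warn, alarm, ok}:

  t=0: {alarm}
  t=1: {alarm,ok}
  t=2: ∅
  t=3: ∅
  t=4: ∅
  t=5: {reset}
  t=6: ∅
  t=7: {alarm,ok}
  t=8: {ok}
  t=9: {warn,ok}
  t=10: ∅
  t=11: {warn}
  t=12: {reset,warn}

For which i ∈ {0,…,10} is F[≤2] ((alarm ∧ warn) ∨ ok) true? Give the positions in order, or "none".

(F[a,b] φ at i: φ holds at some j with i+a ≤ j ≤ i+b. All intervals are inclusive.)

Evaluate at each i in [0,10]:
  i=0: ✓ (witness j=1)
  i=1: ✓ (witness j=1)
  i=2: ✗ (none in [2,4])
  i=3: ✗ (none in [3,5])
  i=4: ✗ (none in [4,6])
  i=5: ✓ (witness j=7)
  i=6: ✓ (witness j=7)
  i=7: ✓ (witness j=7)
  i=8: ✓ (witness j=8)
  i=9: ✓ (witness j=9)
  i=10: ✗ (none in [10,12])

0, 1, 5, 6, 7, 8, 9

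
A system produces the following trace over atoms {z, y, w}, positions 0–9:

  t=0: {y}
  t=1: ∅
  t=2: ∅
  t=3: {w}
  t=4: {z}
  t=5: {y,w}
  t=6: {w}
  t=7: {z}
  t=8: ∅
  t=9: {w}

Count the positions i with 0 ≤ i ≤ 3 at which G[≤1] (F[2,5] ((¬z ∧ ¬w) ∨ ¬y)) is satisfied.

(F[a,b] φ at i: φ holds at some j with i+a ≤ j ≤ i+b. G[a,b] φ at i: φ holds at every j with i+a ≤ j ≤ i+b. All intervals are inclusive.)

4

Evaluate at each i in [0,3]:
  i=0: ✓ (all of [0,1])
  i=1: ✓ (all of [1,2])
  i=2: ✓ (all of [2,3])
  i=3: ✓ (all of [3,4])
Positions where it holds: {0, 1, 2, 3} → 4.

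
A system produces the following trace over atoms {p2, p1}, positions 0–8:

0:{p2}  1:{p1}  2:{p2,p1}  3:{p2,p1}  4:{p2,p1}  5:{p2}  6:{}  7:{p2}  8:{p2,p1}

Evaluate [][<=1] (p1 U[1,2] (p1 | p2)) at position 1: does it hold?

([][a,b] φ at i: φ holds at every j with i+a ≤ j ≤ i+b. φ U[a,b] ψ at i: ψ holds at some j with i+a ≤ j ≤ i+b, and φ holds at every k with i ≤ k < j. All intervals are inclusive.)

Holds

Check (p1 U[1,2] (p1 | p2)) at every j in [1,2]:
  j=1: holds
  j=2: holds
All positions satisfy it → formula holds.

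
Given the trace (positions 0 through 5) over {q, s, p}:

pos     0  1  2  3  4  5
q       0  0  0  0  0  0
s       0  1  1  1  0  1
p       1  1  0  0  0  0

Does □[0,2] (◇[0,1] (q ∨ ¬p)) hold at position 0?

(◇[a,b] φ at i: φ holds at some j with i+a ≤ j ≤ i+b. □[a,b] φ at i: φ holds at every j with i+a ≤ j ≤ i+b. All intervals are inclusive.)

Check ◇[0,1] (q ∨ ¬p) at every j in [0,2]:
  j=0: fails (none in [0,1])
  j=1: holds (witness at 2)
  j=2: holds (witness at 2)
Fails at j=0 → formula fails.

False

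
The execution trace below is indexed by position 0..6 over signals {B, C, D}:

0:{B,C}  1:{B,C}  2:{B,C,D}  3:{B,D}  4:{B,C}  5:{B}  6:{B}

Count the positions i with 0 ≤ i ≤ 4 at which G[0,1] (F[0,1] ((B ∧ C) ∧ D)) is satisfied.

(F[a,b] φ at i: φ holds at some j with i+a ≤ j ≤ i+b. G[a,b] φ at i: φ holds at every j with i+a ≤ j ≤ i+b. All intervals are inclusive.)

1

Evaluate at each i in [0,4]:
  i=0: ✗ (fails at j=0)
  i=1: ✓ (all of [1,2])
  i=2: ✗ (fails at j=3)
  i=3: ✗ (fails at j=3)
  i=4: ✗ (fails at j=4)
Positions where it holds: {1} → 1.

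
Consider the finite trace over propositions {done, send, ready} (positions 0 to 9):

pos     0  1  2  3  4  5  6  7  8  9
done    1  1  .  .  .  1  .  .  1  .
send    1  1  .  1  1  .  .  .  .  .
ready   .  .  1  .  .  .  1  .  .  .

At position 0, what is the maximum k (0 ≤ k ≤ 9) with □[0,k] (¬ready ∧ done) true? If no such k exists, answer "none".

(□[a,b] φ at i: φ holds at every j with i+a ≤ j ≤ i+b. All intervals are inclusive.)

1

(¬ready ∧ done) must hold from j=0 onward; find where it first fails.
  j=0: holds
  j=1: holds
  j=2: fails
Holds on [0,1], so largest k = 1.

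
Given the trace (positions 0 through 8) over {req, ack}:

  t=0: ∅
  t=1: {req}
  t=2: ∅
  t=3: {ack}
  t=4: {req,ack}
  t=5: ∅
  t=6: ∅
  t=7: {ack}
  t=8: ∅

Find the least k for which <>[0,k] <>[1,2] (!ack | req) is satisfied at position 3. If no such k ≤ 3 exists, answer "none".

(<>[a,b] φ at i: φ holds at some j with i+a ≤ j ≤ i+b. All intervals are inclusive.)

Scan j = 3,4,… for <>[1,2] (!ack | req):
  j=3: holds
First hit at j=3, so smallest k = 3-3 = 0.

0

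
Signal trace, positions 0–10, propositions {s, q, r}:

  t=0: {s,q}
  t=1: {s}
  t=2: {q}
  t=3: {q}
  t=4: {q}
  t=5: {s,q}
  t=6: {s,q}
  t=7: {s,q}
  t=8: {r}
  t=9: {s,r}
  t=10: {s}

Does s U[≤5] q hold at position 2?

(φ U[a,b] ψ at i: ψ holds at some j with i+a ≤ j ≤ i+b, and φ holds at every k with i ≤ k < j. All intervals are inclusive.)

Need some j in [2,7] with q, and s at every k in [2,j-1].
  j=2: q holds; no prefix to check → satisfied.

Holds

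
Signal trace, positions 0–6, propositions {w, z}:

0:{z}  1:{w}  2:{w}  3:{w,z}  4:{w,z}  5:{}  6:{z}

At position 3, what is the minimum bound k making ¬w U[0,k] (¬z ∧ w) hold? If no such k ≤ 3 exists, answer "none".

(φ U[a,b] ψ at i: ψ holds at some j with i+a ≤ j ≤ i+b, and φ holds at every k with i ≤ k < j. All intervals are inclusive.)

Need earliest j ≥ 3 with (¬z ∧ w), and ¬w at every k in [3,j-1].
  j=3: rhs fails.
  j=4: rhs fails.
  j=5: rhs fails.
  j=6: rhs fails.
No witness within the range → none.

none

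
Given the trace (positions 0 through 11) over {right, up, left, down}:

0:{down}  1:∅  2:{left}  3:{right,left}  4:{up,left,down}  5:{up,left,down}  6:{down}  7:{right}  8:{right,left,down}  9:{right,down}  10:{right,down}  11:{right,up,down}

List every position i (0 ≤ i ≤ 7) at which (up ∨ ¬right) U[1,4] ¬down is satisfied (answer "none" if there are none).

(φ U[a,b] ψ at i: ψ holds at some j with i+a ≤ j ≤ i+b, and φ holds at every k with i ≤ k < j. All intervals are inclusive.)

Evaluate at each i in [0,7]:
  i=0: ✓ (rhs at j=1; lhs holds on [0,0])
  i=1: ✓ (rhs at j=2; lhs holds on [1,1])
  i=2: ✓ (rhs at j=3; lhs holds on [2,2])
  i=3: ✗ (lhs fails at k=3 before rhs at j=7)
  i=4: ✓ (rhs at j=7; lhs holds on [4,6])
  i=5: ✓ (rhs at j=7; lhs holds on [5,6])
  i=6: ✓ (rhs at j=7; lhs holds on [6,6])
  i=7: ✗ (no rhs in [8,11])

0, 1, 2, 4, 5, 6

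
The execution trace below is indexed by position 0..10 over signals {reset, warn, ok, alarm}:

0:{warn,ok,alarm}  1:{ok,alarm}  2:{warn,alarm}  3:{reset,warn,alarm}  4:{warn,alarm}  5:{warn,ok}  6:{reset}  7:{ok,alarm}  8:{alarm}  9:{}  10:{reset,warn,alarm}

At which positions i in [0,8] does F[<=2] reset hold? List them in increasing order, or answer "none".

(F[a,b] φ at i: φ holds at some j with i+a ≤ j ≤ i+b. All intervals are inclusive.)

Evaluate at each i in [0,8]:
  i=0: ✗ (none in [0,2])
  i=1: ✓ (witness j=3)
  i=2: ✓ (witness j=3)
  i=3: ✓ (witness j=3)
  i=4: ✓ (witness j=6)
  i=5: ✓ (witness j=6)
  i=6: ✓ (witness j=6)
  i=7: ✗ (none in [7,9])
  i=8: ✓ (witness j=10)

1, 2, 3, 4, 5, 6, 8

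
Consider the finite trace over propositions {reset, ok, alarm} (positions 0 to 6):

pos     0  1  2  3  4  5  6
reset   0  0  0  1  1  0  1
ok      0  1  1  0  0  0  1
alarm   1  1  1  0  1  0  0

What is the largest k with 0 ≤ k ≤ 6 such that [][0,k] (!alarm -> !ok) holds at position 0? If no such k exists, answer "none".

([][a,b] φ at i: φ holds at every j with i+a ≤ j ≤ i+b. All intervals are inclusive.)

5

(!alarm -> !ok) must hold from j=0 onward; find where it first fails.
  j=0: holds
  j=1: holds
  j=2: holds
  j=3: holds
  j=4: holds
  j=5: holds
  j=6: fails
Holds on [0,5], so largest k = 5.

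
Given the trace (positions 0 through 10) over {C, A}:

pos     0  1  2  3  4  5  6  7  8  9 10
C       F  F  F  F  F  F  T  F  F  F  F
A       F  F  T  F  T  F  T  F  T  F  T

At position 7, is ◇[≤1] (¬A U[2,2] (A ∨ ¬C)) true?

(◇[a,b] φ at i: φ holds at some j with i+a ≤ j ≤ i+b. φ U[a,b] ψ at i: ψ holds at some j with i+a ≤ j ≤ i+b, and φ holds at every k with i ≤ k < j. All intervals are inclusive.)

Check (¬A U[2,2] (A ∨ ¬C)) at each j in [7,8]:
  j=7: fails
  j=8: fails
No position in the window satisfies it → formula fails.

No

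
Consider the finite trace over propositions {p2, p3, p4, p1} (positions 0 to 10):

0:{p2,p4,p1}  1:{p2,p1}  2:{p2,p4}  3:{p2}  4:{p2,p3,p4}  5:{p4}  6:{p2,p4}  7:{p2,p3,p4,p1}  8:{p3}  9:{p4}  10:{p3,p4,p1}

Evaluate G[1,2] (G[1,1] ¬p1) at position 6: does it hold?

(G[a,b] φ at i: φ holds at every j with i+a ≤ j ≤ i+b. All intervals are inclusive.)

True

Check G[1,1] ¬p1 at every j in [7,8]:
  j=7: holds on [8,8]
  j=8: holds on [9,9]
All positions satisfy it → formula holds.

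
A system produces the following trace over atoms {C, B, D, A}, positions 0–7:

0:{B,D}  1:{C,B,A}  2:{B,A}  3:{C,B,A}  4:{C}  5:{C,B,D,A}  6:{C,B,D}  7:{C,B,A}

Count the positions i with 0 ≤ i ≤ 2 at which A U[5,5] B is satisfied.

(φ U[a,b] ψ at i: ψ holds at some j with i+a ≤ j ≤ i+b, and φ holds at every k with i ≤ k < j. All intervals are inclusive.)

Evaluate at each i in [0,2]:
  i=0: ✗ (lhs fails at k=0 before rhs at j=5)
  i=1: ✗ (lhs fails at k=4 before rhs at j=6)
  i=2: ✗ (lhs fails at k=4 before rhs at j=7)
Positions where it holds: {} → 0.

0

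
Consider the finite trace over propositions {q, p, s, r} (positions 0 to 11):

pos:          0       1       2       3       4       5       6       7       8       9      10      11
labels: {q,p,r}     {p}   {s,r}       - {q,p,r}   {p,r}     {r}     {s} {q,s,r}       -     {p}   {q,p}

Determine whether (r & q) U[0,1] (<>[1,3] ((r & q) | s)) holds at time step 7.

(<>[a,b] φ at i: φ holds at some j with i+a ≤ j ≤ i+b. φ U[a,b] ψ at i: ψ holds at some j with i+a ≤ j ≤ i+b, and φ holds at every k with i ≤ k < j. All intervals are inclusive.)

Need some j in [7,8] with <>[1,3] ((r & q) | s), and (r & q) at every k in [7,j-1].
  j=7: <>[1,3] ((r & q) | s) holds; no prefix to check → satisfied.

True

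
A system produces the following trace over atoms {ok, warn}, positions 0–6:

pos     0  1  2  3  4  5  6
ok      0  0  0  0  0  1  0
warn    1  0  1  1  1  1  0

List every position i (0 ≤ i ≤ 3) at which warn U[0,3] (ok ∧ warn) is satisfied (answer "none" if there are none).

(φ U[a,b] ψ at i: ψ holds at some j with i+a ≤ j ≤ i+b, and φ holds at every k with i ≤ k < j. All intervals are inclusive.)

Evaluate at each i in [0,3]:
  i=0: ✗ (no rhs in [0,3])
  i=1: ✗ (no rhs in [1,4])
  i=2: ✓ (rhs at j=5; lhs holds on [2,4])
  i=3: ✓ (rhs at j=5; lhs holds on [3,4])

2, 3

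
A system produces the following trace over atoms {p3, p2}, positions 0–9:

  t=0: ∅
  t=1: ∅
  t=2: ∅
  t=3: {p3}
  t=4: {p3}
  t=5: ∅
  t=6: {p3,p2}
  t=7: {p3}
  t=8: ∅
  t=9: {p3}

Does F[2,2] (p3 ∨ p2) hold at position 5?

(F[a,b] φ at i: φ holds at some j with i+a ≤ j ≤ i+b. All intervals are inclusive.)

Check (p3 ∨ p2) at each j in [7,7]:
  j=7: true
Found at j=7 → formula holds.

Holds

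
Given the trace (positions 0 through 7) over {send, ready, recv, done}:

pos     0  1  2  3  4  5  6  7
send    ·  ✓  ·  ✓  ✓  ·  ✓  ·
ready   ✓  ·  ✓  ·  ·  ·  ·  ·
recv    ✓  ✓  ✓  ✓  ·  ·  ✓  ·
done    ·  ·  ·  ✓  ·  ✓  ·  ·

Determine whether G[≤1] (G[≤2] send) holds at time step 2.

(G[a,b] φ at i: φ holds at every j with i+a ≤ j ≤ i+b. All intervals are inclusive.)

Does not hold

Check G[≤2] send at every j in [2,3]:
  j=2: fails at 2
  j=3: fails at 5
Fails at j=2 → formula fails.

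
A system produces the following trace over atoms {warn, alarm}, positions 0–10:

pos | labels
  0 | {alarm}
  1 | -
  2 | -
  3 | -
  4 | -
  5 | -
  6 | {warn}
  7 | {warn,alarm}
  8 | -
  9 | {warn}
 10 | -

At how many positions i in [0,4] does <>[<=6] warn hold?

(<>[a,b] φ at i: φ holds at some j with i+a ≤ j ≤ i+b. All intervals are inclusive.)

Evaluate at each i in [0,4]:
  i=0: ✓ (witness j=6)
  i=1: ✓ (witness j=6)
  i=2: ✓ (witness j=6)
  i=3: ✓ (witness j=6)
  i=4: ✓ (witness j=6)
Positions where it holds: {0, 1, 2, 3, 4} → 5.

5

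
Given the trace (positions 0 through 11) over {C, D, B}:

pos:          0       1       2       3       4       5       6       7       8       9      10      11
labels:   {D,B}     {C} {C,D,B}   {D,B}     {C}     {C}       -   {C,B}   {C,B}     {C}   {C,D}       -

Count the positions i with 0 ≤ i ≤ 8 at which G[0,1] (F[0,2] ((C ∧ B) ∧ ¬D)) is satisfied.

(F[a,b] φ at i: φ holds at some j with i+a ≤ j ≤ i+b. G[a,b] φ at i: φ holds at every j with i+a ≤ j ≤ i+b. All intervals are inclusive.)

Evaluate at each i in [0,8]:
  i=0: ✗ (fails at j=0)
  i=1: ✗ (fails at j=1)
  i=2: ✗ (fails at j=2)
  i=3: ✗ (fails at j=3)
  i=4: ✗ (fails at j=4)
  i=5: ✓ (all of [5,6])
  i=6: ✓ (all of [6,7])
  i=7: ✓ (all of [7,8])
  i=8: ✗ (fails at j=9)
Positions where it holds: {5, 6, 7} → 3.

3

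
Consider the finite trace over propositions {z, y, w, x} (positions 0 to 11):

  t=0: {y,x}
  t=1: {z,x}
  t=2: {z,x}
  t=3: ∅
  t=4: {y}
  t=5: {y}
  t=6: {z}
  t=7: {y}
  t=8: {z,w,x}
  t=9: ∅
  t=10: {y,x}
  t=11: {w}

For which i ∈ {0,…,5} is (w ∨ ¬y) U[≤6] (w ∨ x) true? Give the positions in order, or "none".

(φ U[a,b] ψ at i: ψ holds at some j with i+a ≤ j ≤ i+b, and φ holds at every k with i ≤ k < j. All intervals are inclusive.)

Evaluate at each i in [0,5]:
  i=0: ✓ (rhs at j=0)
  i=1: ✓ (rhs at j=1)
  i=2: ✓ (rhs at j=2)
  i=3: ✗ (lhs fails at k=4 before rhs at j=8)
  i=4: ✗ (lhs fails at k=4 before rhs at j=8)
  i=5: ✗ (lhs fails at k=5 before rhs at j=8)

0, 1, 2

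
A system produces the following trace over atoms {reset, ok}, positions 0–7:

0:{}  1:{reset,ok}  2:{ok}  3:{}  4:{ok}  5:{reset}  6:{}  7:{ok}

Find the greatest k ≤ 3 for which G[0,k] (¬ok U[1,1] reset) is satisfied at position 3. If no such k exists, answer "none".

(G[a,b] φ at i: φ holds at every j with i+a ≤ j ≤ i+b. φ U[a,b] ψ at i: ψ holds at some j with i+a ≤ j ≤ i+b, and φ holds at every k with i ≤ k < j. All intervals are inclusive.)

none

(¬ok U[1,1] reset) must hold from j=3 onward; find where it first fails.
  j=3: fails → no k works.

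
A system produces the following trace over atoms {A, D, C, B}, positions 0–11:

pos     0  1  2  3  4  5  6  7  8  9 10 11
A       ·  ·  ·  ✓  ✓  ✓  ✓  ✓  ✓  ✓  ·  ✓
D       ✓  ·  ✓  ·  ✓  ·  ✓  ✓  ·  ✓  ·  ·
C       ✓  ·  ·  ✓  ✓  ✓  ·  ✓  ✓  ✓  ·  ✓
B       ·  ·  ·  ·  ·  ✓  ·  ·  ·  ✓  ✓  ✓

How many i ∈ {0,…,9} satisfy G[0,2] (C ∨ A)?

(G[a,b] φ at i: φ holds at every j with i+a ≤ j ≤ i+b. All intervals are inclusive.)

Evaluate at each i in [0,9]:
  i=0: ✗ (fails at j=1)
  i=1: ✗ (fails at j=1)
  i=2: ✗ (fails at j=2)
  i=3: ✓ (all of [3,5])
  i=4: ✓ (all of [4,6])
  i=5: ✓ (all of [5,7])
  i=6: ✓ (all of [6,8])
  i=7: ✓ (all of [7,9])
  i=8: ✗ (fails at j=10)
  i=9: ✗ (fails at j=10)
Positions where it holds: {3, 4, 5, 6, 7} → 5.

5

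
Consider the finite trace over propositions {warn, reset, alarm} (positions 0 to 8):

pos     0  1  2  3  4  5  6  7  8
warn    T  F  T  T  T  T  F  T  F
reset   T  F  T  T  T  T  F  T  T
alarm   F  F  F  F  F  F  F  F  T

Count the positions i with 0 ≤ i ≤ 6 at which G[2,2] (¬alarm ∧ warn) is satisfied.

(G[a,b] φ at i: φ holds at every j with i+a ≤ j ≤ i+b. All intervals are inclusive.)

Evaluate at each i in [0,6]:
  i=0: ✓ (all of [2,2])
  i=1: ✓ (all of [3,3])
  i=2: ✓ (all of [4,4])
  i=3: ✓ (all of [5,5])
  i=4: ✗ (fails at j=6)
  i=5: ✓ (all of [7,7])
  i=6: ✗ (fails at j=8)
Positions where it holds: {0, 1, 2, 3, 5} → 5.

5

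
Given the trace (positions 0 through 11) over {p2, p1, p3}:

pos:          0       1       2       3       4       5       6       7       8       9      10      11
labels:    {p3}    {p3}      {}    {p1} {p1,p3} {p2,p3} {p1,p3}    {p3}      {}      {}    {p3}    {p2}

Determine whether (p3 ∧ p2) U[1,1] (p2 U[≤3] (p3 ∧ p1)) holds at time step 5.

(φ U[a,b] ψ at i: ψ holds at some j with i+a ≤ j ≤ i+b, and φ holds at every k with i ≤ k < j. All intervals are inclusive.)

True

Need some j in [6,6] with (p2 U[≤3] (p3 ∧ p1)), and (p3 ∧ p2) at every k in [5,j-1].
  j=6: (p2 U[≤3] (p3 ∧ p1)) holds; (p3 ∧ p2) holds at every k in [5,5] → satisfied.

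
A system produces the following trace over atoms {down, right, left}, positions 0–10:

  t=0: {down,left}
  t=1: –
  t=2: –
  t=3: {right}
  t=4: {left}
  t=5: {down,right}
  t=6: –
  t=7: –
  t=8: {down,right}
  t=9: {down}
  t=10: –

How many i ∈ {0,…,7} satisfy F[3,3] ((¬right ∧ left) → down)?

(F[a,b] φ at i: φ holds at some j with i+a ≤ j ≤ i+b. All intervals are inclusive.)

7

Evaluate at each i in [0,7]:
  i=0: ✓ (witness j=3)
  i=1: ✗ (none in [4,4])
  i=2: ✓ (witness j=5)
  i=3: ✓ (witness j=6)
  i=4: ✓ (witness j=7)
  i=5: ✓ (witness j=8)
  i=6: ✓ (witness j=9)
  i=7: ✓ (witness j=10)
Positions where it holds: {0, 2, 3, 4, 5, 6, 7} → 7.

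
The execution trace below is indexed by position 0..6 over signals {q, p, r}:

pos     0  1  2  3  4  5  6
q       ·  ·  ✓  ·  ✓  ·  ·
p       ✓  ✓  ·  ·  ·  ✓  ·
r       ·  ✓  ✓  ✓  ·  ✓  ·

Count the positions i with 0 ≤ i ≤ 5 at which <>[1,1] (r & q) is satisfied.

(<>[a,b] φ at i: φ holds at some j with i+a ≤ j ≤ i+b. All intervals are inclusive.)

1

Evaluate at each i in [0,5]:
  i=0: ✗ (none in [1,1])
  i=1: ✓ (witness j=2)
  i=2: ✗ (none in [3,3])
  i=3: ✗ (none in [4,4])
  i=4: ✗ (none in [5,5])
  i=5: ✗ (none in [6,6])
Positions where it holds: {1} → 1.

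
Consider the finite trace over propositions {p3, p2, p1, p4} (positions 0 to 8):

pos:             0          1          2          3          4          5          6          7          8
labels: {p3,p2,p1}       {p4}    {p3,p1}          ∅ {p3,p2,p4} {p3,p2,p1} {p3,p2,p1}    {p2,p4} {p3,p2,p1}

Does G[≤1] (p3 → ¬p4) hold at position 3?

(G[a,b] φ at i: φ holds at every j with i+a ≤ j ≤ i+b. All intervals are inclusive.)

Check (p3 → ¬p4) at every j in [3,4]:
  j=3: antecedent false → ✓
  j=4: antecedent true; consequent false → ✗
Fails at j=4 → formula fails.

No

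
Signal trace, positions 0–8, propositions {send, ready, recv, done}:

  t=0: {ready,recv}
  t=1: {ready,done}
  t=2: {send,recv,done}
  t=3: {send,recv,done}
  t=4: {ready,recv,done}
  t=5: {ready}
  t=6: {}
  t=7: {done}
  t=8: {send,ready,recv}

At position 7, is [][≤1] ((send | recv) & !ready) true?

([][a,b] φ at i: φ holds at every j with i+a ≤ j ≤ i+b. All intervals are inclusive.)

No

Check ((send | recv) & !ready) at every j in [7,8]:
  j=7: false
  j=8: false
Fails at j=7 → formula fails.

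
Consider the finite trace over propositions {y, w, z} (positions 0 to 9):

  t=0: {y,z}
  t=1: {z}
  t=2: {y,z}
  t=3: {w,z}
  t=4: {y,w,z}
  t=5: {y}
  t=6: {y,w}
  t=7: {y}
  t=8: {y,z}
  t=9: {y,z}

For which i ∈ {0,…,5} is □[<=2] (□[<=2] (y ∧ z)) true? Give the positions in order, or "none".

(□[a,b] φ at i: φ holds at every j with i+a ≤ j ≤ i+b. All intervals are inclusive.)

none

Evaluate at each i in [0,5]:
  i=0: ✗ (fails at j=0)
  i=1: ✗ (fails at j=1)
  i=2: ✗ (fails at j=2)
  i=3: ✗ (fails at j=3)
  i=4: ✗ (fails at j=4)
  i=5: ✗ (fails at j=5)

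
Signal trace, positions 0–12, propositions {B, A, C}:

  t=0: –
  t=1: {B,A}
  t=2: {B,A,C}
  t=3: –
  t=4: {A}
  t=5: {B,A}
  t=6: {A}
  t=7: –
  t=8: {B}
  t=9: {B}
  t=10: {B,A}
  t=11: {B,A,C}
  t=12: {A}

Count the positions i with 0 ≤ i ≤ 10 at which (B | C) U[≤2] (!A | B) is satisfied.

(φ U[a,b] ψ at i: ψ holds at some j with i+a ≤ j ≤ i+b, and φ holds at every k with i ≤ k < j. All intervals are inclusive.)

9

Evaluate at each i in [0,10]:
  i=0: ✓ (rhs at j=0)
  i=1: ✓ (rhs at j=1)
  i=2: ✓ (rhs at j=2)
  i=3: ✓ (rhs at j=3)
  i=4: ✗ (lhs fails at k=4 before rhs at j=5)
  i=5: ✓ (rhs at j=5)
  i=6: ✗ (lhs fails at k=6 before rhs at j=7)
  i=7: ✓ (rhs at j=7)
  i=8: ✓ (rhs at j=8)
  i=9: ✓ (rhs at j=9)
  i=10: ✓ (rhs at j=10)
Positions where it holds: {0, 1, 2, 3, 5, 7, 8, 9, 10} → 9.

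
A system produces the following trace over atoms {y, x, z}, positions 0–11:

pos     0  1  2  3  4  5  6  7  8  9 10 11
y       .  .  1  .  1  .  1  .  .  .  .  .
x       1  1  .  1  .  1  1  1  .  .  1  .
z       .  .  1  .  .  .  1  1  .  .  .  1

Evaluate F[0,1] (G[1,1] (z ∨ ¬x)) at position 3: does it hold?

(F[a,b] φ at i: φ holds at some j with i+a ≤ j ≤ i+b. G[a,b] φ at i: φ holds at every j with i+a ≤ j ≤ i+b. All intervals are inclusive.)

Check G[1,1] (z ∨ ¬x) at each j in [3,4]:
  j=3: holds on [4,4]
  j=4: fails at 5
Found at j=3 → formula holds.

Holds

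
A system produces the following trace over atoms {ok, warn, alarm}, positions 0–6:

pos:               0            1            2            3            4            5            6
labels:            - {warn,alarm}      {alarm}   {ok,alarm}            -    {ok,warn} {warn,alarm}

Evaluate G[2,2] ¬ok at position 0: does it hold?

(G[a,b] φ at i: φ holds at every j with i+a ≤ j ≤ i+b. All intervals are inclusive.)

Check ¬ok at every j in [2,2]:
  j=2: true
All positions satisfy it → formula holds.

True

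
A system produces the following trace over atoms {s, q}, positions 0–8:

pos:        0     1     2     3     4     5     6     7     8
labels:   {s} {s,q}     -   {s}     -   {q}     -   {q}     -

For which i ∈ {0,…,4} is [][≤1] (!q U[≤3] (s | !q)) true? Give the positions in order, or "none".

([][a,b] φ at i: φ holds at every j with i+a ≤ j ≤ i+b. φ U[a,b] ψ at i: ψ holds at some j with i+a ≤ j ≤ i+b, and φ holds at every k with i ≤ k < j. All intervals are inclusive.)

Evaluate at each i in [0,4]:
  i=0: ✓ (all of [0,1])
  i=1: ✓ (all of [1,2])
  i=2: ✓ (all of [2,3])
  i=3: ✓ (all of [3,4])
  i=4: ✗ (fails at j=5)

0, 1, 2, 3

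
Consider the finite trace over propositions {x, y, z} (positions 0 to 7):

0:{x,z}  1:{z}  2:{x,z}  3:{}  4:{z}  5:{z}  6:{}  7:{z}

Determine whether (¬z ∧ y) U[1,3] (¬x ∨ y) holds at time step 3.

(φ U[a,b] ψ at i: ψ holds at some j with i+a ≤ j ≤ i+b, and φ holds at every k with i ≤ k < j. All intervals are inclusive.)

Need some j in [4,6] with (¬x ∨ y), and (¬z ∧ y) at every k in [3,j-1].
  j=4: (¬x ∨ y) holds, but (¬z ∧ y) fails at k=3 → not this j.
  j=5: (¬x ∨ y) holds, but (¬z ∧ y) fails at k=3 → not this j.
  j=6: (¬x ∨ y) holds, but (¬z ∧ y) fails at k=3 → not this j.
No j in the window works → until fails.

False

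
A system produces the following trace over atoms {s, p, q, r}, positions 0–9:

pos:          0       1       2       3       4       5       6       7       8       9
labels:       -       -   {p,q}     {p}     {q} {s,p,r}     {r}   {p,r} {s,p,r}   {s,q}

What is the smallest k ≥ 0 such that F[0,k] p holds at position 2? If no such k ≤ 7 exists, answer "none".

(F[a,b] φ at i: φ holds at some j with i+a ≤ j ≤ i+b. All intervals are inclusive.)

0

Scan j = 2,3,… for p:
  j=2: holds
First hit at j=2, so smallest k = 2-2 = 0.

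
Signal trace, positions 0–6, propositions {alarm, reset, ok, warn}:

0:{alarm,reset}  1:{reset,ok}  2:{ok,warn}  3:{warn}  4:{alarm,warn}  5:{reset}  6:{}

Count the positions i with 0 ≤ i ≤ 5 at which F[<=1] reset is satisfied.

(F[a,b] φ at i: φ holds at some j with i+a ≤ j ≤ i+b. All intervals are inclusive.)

Evaluate at each i in [0,5]:
  i=0: ✓ (witness j=0)
  i=1: ✓ (witness j=1)
  i=2: ✗ (none in [2,3])
  i=3: ✗ (none in [3,4])
  i=4: ✓ (witness j=5)
  i=5: ✓ (witness j=5)
Positions where it holds: {0, 1, 4, 5} → 4.

4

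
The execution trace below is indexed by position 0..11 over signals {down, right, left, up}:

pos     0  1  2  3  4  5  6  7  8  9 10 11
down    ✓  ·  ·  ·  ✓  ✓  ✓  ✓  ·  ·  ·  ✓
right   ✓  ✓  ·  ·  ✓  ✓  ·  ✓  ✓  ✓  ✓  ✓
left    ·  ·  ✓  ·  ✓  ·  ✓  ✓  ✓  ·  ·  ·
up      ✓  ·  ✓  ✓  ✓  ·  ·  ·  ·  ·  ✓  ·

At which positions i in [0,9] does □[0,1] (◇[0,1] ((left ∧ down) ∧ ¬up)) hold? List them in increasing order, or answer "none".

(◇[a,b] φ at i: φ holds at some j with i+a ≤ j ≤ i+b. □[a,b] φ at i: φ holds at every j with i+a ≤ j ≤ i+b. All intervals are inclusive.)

5, 6

Evaluate at each i in [0,9]:
  i=0: ✗ (fails at j=0)
  i=1: ✗ (fails at j=1)
  i=2: ✗ (fails at j=2)
  i=3: ✗ (fails at j=3)
  i=4: ✗ (fails at j=4)
  i=5: ✓ (all of [5,6])
  i=6: ✓ (all of [6,7])
  i=7: ✗ (fails at j=8)
  i=8: ✗ (fails at j=8)
  i=9: ✗ (fails at j=9)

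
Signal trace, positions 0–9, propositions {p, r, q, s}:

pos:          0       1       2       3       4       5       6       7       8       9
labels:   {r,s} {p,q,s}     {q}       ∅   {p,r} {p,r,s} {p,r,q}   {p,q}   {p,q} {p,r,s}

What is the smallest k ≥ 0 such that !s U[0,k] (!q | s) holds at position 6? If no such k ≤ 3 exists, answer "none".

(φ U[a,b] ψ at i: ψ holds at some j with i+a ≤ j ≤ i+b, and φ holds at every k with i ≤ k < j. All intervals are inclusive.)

3

Need earliest j ≥ 6 with (!q | s), and !s at every k in [6,j-1].
  j=6: rhs fails.
  j=7: rhs fails.
  j=8: rhs fails.
  j=9: rhs holds; lhs holds on [6,8]. k = 3.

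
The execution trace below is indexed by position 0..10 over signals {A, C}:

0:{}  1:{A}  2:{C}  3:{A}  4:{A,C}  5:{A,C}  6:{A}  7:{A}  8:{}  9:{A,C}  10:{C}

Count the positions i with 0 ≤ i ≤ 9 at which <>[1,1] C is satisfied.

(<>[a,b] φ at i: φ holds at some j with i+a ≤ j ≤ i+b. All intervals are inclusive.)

Evaluate at each i in [0,9]:
  i=0: ✗ (none in [1,1])
  i=1: ✓ (witness j=2)
  i=2: ✗ (none in [3,3])
  i=3: ✓ (witness j=4)
  i=4: ✓ (witness j=5)
  i=5: ✗ (none in [6,6])
  i=6: ✗ (none in [7,7])
  i=7: ✗ (none in [8,8])
  i=8: ✓ (witness j=9)
  i=9: ✓ (witness j=10)
Positions where it holds: {1, 3, 4, 8, 9} → 5.

5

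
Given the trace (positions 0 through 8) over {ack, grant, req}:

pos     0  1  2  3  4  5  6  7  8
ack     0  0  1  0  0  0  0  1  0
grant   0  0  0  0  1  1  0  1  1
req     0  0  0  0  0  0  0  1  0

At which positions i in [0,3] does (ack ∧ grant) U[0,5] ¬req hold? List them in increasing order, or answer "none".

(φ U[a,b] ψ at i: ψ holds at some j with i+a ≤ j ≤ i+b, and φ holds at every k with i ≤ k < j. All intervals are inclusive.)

0, 1, 2, 3

Evaluate at each i in [0,3]:
  i=0: ✓ (rhs at j=0)
  i=1: ✓ (rhs at j=1)
  i=2: ✓ (rhs at j=2)
  i=3: ✓ (rhs at j=3)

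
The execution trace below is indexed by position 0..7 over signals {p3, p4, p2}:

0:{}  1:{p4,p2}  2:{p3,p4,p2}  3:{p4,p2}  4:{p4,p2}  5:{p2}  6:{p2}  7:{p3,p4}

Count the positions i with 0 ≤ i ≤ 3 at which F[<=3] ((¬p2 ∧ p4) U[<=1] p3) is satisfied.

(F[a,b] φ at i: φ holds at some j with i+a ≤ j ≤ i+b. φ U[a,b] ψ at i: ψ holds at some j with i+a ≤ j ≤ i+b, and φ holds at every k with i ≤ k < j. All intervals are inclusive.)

3

Evaluate at each i in [0,3]:
  i=0: ✓ (witness j=2)
  i=1: ✓ (witness j=2)
  i=2: ✓ (witness j=2)
  i=3: ✗ (none in [3,6])
Positions where it holds: {0, 1, 2} → 3.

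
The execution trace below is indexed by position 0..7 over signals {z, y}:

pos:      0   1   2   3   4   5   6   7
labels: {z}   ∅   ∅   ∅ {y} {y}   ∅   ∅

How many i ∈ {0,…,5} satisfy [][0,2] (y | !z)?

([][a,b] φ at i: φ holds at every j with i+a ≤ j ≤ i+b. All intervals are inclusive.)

Evaluate at each i in [0,5]:
  i=0: ✗ (fails at j=0)
  i=1: ✓ (all of [1,3])
  i=2: ✓ (all of [2,4])
  i=3: ✓ (all of [3,5])
  i=4: ✓ (all of [4,6])
  i=5: ✓ (all of [5,7])
Positions where it holds: {1, 2, 3, 4, 5} → 5.

5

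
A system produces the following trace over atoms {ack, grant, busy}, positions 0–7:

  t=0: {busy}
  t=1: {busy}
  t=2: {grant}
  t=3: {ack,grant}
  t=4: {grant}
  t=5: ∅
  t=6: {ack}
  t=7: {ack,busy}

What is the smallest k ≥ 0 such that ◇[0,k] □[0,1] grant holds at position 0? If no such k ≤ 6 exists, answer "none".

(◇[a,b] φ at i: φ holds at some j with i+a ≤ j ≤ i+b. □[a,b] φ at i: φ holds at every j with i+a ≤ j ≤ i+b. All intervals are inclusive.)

Scan j = 0,1,… for □[0,1] grant:
  j=0: fails
  j=1: fails
  j=2: holds
First hit at j=2, so smallest k = 2-0 = 2.

2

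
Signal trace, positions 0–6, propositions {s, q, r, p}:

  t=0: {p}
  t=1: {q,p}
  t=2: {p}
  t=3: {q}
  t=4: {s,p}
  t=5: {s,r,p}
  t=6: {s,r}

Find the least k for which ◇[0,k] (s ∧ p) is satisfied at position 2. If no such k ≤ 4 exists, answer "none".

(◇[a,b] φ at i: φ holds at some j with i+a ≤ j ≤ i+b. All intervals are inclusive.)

2

Scan j = 2,3,… for (s ∧ p):
  j=2: fails
  j=3: fails
  j=4: holds
First hit at j=4, so smallest k = 4-2 = 2.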